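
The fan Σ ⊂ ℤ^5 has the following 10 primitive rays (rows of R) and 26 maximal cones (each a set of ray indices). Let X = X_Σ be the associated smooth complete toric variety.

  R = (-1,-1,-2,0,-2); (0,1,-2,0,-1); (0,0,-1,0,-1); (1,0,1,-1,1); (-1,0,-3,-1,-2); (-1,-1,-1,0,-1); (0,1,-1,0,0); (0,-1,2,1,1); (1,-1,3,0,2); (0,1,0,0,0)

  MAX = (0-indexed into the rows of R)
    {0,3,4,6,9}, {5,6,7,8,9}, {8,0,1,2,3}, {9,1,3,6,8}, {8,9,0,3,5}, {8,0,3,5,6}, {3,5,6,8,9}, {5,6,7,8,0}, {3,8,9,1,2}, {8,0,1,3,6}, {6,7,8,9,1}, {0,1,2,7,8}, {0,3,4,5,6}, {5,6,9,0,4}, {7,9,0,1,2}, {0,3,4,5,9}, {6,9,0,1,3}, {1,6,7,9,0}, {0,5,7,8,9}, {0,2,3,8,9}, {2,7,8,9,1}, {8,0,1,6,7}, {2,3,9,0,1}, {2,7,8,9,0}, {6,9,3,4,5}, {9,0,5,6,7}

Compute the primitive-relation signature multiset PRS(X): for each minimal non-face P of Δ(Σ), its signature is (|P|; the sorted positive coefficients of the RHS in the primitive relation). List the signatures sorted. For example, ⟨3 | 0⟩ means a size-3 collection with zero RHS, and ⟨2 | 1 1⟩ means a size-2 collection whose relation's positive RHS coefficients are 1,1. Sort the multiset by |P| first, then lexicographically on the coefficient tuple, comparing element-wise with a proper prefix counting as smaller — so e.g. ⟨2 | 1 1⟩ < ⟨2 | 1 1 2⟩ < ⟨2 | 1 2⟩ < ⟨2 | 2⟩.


Minimal non-faces — 11 found among 10 rays, 26 max cones:

  P={2,5}:  v_{2} + v_{5} = v_{0}  so sig = ⟨2 | 1⟩
  P={2,6}:  v_{2} + v_{6} = v_{1}  so sig = ⟨2 | 1⟩
  P={3,7}:  v_{3} + v_{7} = v_{8}  so sig = ⟨2 | 1⟩
  P={4,7}:  v_{4} + v_{7} = v_{5}  so sig = ⟨2 | 1⟩
  P={1,5}:  v_{1} + v_{5} = v_{0} + v_{6}  so sig = ⟨2 | 1 1⟩
  P={4,8}:  v_{4} + v_{8} = v_{3} + v_{5}  so sig = ⟨2 | 1 1⟩
  P={2,4}:  v_{2} + v_{4} = 2·v_{0} + v_{3} + v_{6} + v_{9}  so sig = ⟨2 | 1 1 1 2⟩
  P={1,4}:  v_{1} + v_{4} = 2·v_{0} + v_{3} + 2·v_{6} + v_{9}  so sig = ⟨2 | 1 1 2 2⟩
  P={0,6,8,9}:  v_{0} + v_{6} + v_{8} + v_{9} = 0  so sig = ⟨4 | 0⟩
  P={0,1,8,9}:  v_{0} + v_{1} + v_{8} + v_{9} = v_{2}  so sig = ⟨4 | 1⟩
  P={0,3,5,6,9}:  v_{0} + v_{3} + v_{5} + v_{6} + v_{9} = v_{4}  so sig = ⟨5 | 1⟩

so the primitive-relation signature multiset is
[⟨2 | 1⟩, ⟨2 | 1⟩, ⟨2 | 1⟩, ⟨2 | 1⟩, ⟨2 | 1 1⟩, ⟨2 | 1 1⟩, ⟨2 | 1 1 1 2⟩, ⟨2 | 1 1 2 2⟩, ⟨4 | 0⟩, ⟨4 | 1⟩, ⟨5 | 1⟩]


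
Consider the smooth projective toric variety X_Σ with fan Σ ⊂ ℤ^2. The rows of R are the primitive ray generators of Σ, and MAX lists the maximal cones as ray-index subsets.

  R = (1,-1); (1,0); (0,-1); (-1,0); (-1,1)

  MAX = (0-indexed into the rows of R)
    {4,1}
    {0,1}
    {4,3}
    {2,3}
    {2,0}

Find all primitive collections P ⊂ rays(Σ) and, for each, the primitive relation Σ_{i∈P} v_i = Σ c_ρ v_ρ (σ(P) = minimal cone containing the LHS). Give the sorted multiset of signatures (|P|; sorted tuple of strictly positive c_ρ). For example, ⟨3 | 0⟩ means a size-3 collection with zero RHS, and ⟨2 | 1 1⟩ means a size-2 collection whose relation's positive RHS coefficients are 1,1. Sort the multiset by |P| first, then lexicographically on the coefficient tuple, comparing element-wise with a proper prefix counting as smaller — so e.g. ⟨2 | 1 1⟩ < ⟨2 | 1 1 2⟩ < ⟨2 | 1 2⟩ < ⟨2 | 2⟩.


Δ(Σ) — 5 vertices, 5 min non-faces:

  {0,4}:  v_{0} + v_{4} = 0 ; sig = ⟨2 | 0⟩
  {1,3}:  v_{1} + v_{3} = 0 ; sig = ⟨2 | 0⟩
  {0,3}:  v_{0} + v_{3} = v_{2} ; sig = ⟨2 | 1⟩
  {1,2}:  v_{1} + v_{2} = v_{0} ; sig = ⟨2 | 1⟩
  {2,4}:  v_{2} + v_{4} = v_{3} ; sig = ⟨2 | 1⟩

Signatures (|P|; sorted positive RHS coefficients), sorted:
    |P|=2: 5 collections, coeffs (), (), (1), (1), (1)


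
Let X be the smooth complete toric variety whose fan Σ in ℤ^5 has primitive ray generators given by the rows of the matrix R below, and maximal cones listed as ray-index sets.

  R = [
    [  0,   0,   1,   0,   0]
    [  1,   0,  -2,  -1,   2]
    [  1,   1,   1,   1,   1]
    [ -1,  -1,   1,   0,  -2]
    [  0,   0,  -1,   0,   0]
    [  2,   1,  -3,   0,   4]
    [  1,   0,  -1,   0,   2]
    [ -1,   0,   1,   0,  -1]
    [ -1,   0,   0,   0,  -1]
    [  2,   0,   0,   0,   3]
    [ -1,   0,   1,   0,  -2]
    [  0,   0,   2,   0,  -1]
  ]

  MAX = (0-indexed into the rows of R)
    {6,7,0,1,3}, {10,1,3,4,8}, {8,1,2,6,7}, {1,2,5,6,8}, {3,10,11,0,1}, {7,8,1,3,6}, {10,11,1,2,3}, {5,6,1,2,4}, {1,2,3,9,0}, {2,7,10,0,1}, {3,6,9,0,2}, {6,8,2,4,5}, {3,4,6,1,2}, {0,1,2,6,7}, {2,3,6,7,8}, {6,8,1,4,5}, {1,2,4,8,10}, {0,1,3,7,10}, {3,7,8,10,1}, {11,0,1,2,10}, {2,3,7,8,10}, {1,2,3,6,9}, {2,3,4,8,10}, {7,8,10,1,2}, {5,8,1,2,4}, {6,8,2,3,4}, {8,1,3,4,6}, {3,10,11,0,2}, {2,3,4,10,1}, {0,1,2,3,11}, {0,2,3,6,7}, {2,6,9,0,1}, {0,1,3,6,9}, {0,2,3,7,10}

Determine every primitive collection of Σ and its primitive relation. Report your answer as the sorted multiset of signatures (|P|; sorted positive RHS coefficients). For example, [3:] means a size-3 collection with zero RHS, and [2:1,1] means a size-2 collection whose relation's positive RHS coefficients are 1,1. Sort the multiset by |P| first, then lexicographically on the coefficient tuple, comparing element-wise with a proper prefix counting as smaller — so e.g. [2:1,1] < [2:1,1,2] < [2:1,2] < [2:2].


Σ has 24 primitive collections:

  • {0,4}:  v_{0} + v_{4} = 0  ⇒ sig = [2:]
  • {6,10}:  v_{6} + v_{10} = 0  ⇒ sig = [2:]
  • {0,8}:  v_{0} + v_{8} = v_{7}  ⇒ sig = [2:1]
  • {4,7}:  v_{4} + v_{7} = v_{8}  ⇒ sig = [2:1]
  • {3,5}:  v_{3} + v_{5} = v_{4} + v_{6}  ⇒ sig = [2:1,1]
  • {5,11}:  v_{5} + v_{11} = v_{1} + v_{2}  ⇒ sig = [2:1,1]
  • {8,9}:  v_{8} + v_{9} = v_{0} + v_{6}  ⇒ sig = [2:1,1]
  • {8,11}:  v_{8} + v_{11} = v_{0} + v_{10}  ⇒ sig = [2:1,1]
  • {0,5}:  v_{0} + v_{5} = v_{1} + v_{2} + v_{6} + v_{8}  ⇒ sig = [2:1,1,1,1]
  • {4,9}:  v_{4} + v_{9} = v_{1} + v_{2} + v_{3} + v_{6}  ⇒ sig = [2:1,1,1,1]
  • {4,11}:  v_{4} + v_{11} = v_{1} + v_{2} + v_{3} + v_{10}  ⇒ sig = [2:1,1,1,1]
  • {5,10}:  v_{5} + v_{10} = v_{1} + v_{2} + v_{4} + v_{8}  ⇒ sig = [2:1,1,1,1]
  • {6,11}:  v_{6} + v_{11} = v_{0} + v_{1} + v_{2} + v_{3}  ⇒ sig = [2:1,1,1,1]
  • {9,10}:  v_{9} + v_{10} = v_{0} + v_{1} + v_{2} + v_{3}  ⇒ sig = [2:1,1,1,1]
  • {5,7}:  v_{5} + v_{7} = v_{1} + v_{2} + v_{6} + 2·v_{8}  ⇒ sig = [2:1,1,1,2]
  • {5,9}:  v_{5} + v_{9} = v_{1} + v_{2} + 2·v_{6}  ⇒ sig = [2:1,1,2]
  • {7,9}:  v_{7} + v_{9} = 2·v_{0} + v_{6}  ⇒ sig = [2:1,2]
  • {7,11}:  v_{7} + v_{11} = 2·v_{0} + v_{10}  ⇒ sig = [2:1,2]
  • {9,11}:  v_{9} + v_{11} = 2·v_{0} + 2·v_{1} + 2·v_{2} + 2·v_{3}  ⇒ sig = [2:2,2,2,2]
  • {1,2,3,8}:  v_{1} + v_{2} + v_{3} + v_{8} = 0  ⇒ sig = [4:]
  • {1,2,3,7}:  v_{1} + v_{2} + v_{3} + v_{7} = v_{0}  ⇒ sig = [4:1]
  • {0,1,2,3,6}:  v_{0} + v_{1} + v_{2} + v_{3} + v_{6} = v_{9}  ⇒ sig = [5:1]
  • {0,1,2,3,10}:  v_{0} + v_{1} + v_{2} + v_{3} + v_{10} = v_{11}  ⇒ sig = [5:1]
  • {1,2,4,6,8}:  v_{1} + v_{2} + v_{4} + v_{6} + v_{8} = v_{5}  ⇒ sig = [5:1]

Sorted signature multiset PRS(X):
[[2:], [2:], [2:1], [2:1], [2:1,1], [2:1,1], [2:1,1], [2:1,1], [2:1,1,1,1], [2:1,1,1,1], [2:1,1,1,1], [2:1,1,1,1], [2:1,1,1,1], [2:1,1,1,1], [2:1,1,1,2], [2:1,1,2], [2:1,2], [2:1,2], [2:2,2,2,2], [4:], [4:1], [5:1], [5:1], [5:1]]


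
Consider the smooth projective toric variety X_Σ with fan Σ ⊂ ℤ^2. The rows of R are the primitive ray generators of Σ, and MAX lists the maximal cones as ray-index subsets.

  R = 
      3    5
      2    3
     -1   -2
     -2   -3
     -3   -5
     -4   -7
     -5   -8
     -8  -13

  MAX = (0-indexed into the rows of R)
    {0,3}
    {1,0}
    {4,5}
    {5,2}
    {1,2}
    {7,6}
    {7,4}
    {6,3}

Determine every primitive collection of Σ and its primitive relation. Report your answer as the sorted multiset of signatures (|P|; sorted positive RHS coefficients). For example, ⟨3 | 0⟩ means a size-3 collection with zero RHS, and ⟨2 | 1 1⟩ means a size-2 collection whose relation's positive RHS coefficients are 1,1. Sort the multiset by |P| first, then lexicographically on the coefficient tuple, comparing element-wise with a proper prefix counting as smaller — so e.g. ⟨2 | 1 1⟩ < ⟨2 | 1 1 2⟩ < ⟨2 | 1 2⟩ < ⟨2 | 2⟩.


Primitive collections (20):

  {0,4}:  v_{0} + v_{4} = 0  →  sig = ⟨2 | 0⟩
  {1,3}:  v_{1} + v_{3} = 0  →  sig = ⟨2 | 0⟩
  {0,2}:  v_{0} + v_{2} = v_{1}  →  sig = ⟨2 | 1⟩
  {0,5}:  v_{0} + v_{5} = v_{2}  →  sig = ⟨2 | 1⟩
  {0,6}:  v_{0} + v_{6} = v_{3}  →  sig = ⟨2 | 1⟩
  {0,7}:  v_{0} + v_{7} = v_{6}  →  sig = ⟨2 | 1⟩
  {1,4}:  v_{1} + v_{4} = v_{2}  →  sig = ⟨2 | 1⟩
  {1,6}:  v_{1} + v_{6} = v_{4}  →  sig = ⟨2 | 1⟩
  {2,3}:  v_{2} + v_{3} = v_{4}  →  sig = ⟨2 | 1⟩
  {2,4}:  v_{2} + v_{4} = v_{5}  →  sig = ⟨2 | 1⟩
  {3,4}:  v_{3} + v_{4} = v_{6}  →  sig = ⟨2 | 1⟩
  {4,6}:  v_{4} + v_{6} = v_{7}  →  sig = ⟨2 | 1⟩
  {1,5}:  v_{1} + v_{5} = 2·v_{2}  →  sig = ⟨2 | 2⟩
  {1,7}:  v_{1} + v_{7} = 2·v_{4}  →  sig = ⟨2 | 2⟩
  {2,6}:  v_{2} + v_{6} = 2·v_{4}  →  sig = ⟨2 | 2⟩
  {3,5}:  v_{3} + v_{5} = 2·v_{4}  →  sig = ⟨2 | 2⟩
  {3,7}:  v_{3} + v_{7} = 2·v_{6}  →  sig = ⟨2 | 2⟩
  {2,7}:  v_{2} + v_{7} = 3·v_{4}  →  sig = ⟨2 | 3⟩
  {5,6}:  v_{5} + v_{6} = 3·v_{4}  →  sig = ⟨2 | 3⟩
  {5,7}:  v_{5} + v_{7} = 4·v_{4}  →  sig = ⟨2 | 4⟩

so the primitive-relation signature multiset is
[⟨2 | 0⟩, ⟨2 | 0⟩, ⟨2 | 1⟩, ⟨2 | 1⟩, ⟨2 | 1⟩, ⟨2 | 1⟩, ⟨2 | 1⟩, ⟨2 | 1⟩, ⟨2 | 1⟩, ⟨2 | 1⟩, ⟨2 | 1⟩, ⟨2 | 1⟩, ⟨2 | 2⟩, ⟨2 | 2⟩, ⟨2 | 2⟩, ⟨2 | 2⟩, ⟨2 | 2⟩, ⟨2 | 3⟩, ⟨2 | 3⟩, ⟨2 | 4⟩]


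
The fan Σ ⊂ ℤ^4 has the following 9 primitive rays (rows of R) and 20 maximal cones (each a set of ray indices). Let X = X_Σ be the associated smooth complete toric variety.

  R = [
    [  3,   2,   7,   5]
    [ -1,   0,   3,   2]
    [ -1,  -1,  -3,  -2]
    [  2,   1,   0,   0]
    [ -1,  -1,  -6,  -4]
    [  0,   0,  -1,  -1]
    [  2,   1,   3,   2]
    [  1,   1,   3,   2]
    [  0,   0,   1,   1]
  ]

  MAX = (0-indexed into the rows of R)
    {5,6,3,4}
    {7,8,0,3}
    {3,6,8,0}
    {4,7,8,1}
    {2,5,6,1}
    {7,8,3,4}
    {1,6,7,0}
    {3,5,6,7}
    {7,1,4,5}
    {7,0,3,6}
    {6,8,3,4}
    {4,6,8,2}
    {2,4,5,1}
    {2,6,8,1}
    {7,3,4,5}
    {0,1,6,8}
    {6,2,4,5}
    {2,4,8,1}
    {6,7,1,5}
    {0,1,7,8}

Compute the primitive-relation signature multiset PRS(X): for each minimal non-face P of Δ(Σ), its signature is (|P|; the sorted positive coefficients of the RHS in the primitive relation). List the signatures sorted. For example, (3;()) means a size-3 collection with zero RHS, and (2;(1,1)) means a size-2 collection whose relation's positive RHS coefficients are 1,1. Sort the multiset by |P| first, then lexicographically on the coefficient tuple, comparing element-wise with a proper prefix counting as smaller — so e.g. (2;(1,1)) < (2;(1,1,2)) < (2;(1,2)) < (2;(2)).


Primitive collections (10):

  P = {2,7}:  v_{2} + v_{7} = 0 — sig = (2;())
  P = {5,8}:  v_{5} + v_{8} = 0 — sig = (2;())
  P = {1,3}:  v_{1} + v_{3} = v_{7} — sig = (2;(1))
  P = {0,2}:  v_{0} + v_{2} = v_{6} + v_{8} — sig = (2;(1,1))
  P = {0,4}:  v_{0} + v_{4} = v_{3} + v_{8} — sig = (2;(1,1))
  P = {0,5}:  v_{0} + v_{5} = v_{6} + v_{7} — sig = (2;(1,1))
  P = {2,3}:  v_{2} + v_{3} = v_{4} + v_{6} — sig = (2;(1,1))
  P = {1,4,6}:  v_{1} + v_{4} + v_{6} = 0 — sig = (3;())
  P = {4,6,7}:  v_{4} + v_{6} + v_{7} = v_{3} — sig = (3;(1))
  P = {6,7,8}:  v_{6} + v_{7} + v_{8} = v_{0} — sig = (3;(1))

Hence PRS(X_Σ) =
{ (2;()) ×2,  (2;(1)),  (2;(1,1)) ×4,  (3;()),  (3;(1)) ×2 }


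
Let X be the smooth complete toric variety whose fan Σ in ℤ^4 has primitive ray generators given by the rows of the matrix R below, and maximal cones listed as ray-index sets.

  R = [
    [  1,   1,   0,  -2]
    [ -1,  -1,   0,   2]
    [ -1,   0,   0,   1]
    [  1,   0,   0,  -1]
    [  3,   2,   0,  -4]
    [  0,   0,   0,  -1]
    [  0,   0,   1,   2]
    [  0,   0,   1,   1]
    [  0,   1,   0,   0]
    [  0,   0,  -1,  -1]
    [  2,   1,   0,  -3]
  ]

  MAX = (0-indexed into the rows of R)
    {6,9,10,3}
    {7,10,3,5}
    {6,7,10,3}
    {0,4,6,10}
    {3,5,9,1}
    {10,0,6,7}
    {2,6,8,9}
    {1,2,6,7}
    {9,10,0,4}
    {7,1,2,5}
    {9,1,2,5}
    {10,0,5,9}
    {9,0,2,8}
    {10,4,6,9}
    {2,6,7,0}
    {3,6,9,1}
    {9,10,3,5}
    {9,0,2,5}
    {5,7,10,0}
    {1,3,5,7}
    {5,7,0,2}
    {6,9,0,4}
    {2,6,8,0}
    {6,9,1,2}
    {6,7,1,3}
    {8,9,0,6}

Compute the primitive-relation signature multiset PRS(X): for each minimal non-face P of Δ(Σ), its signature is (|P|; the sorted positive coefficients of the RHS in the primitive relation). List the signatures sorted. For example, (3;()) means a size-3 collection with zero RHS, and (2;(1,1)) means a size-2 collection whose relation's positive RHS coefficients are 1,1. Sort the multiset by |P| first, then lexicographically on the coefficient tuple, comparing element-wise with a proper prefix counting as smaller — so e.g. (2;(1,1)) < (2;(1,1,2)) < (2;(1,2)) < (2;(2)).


The 20 primitive collections of Σ (r=11, n=4):

  P={0,1}:  v_{0} + v_{1} = 0  ⇒ sig = (2;())
  P={2,3}:  v_{2} + v_{3} = 0  ⇒ sig = (2;())
  P={7,9}:  v_{7} + v_{9} = 0  ⇒ sig = (2;())
  P={0,3}:  v_{0} + v_{3} = v_{10}  ⇒ sig = (2;(1))
  P={1,10}:  v_{1} + v_{10} = v_{3}  ⇒ sig = (2;(1))
  P={2,10}:  v_{2} + v_{10} = v_{0}  ⇒ sig = (2;(1))
  P={5,6}:  v_{5} + v_{6} = v_{7}  ⇒ sig = (2;(1))
  P={4,5}:  v_{4} + v_{5} = v_{0} + v_{10}  ⇒ sig = (2;(1,1))
  P={5,8}:  v_{5} + v_{8} = v_{0} + v_{2}  ⇒ sig = (2;(1,1))
  P={1,4}:  v_{1} + v_{4} = v_{6} + v_{9} + v_{10}  ⇒ sig = (2;(1,1,1))
  P={1,8}:  v_{1} + v_{8} = v_{2} + v_{6} + v_{9}  ⇒ sig = (2;(1,1,1))
  P={3,8}:  v_{3} + v_{8} = v_{0} + v_{6} + v_{9}  ⇒ sig = (2;(1,1,1))
  P={4,7}:  v_{4} + v_{7} = v_{0} + v_{6} + v_{10}  ⇒ sig = (2;(1,1,1))
  P={7,8}:  v_{7} + v_{8} = v_{0} + v_{2} + v_{6}  ⇒ sig = (2;(1,1,1))
  P={2,4}:  v_{2} + v_{4} = 2·v_{0} + v_{6} + v_{9}  ⇒ sig = (2;(1,1,2))
  P={3,4}:  v_{3} + v_{4} = v_{6} + v_{9} + 2·v_{10}  ⇒ sig = (2;(1,1,2))
  P={8,10}:  v_{8} + v_{10} = 2·v_{0} + v_{6} + v_{9}  ⇒ sig = (2;(1,1,2))
  P={4,8}:  v_{4} + v_{8} = 3·v_{0} + 2·v_{6} + 2·v_{9}  ⇒ sig = (2;(2,2,3))
  P={0,2,6,9}:  v_{0} + v_{2} + v_{6} + v_{9} = v_{8}  ⇒ sig = (4;(1))
  P={0,6,9,10}:  v_{0} + v_{6} + v_{9} + v_{10} = v_{4}  ⇒ sig = (4;(1))

Hence PRS(X_Σ) =
    (2;())
    (2;())
    (2;())
    (2;(1))
    (2;(1))
    (2;(1))
    (2;(1))
    (2;(1,1))
    (2;(1,1))
    (2;(1,1,1))
    (2;(1,1,1))
    (2;(1,1,1))
    (2;(1,1,1))
    (2;(1,1,1))
    (2;(1,1,2))
    (2;(1,1,2))
    (2;(1,1,2))
    (2;(2,2,3))
    (4;(1))
    (4;(1))


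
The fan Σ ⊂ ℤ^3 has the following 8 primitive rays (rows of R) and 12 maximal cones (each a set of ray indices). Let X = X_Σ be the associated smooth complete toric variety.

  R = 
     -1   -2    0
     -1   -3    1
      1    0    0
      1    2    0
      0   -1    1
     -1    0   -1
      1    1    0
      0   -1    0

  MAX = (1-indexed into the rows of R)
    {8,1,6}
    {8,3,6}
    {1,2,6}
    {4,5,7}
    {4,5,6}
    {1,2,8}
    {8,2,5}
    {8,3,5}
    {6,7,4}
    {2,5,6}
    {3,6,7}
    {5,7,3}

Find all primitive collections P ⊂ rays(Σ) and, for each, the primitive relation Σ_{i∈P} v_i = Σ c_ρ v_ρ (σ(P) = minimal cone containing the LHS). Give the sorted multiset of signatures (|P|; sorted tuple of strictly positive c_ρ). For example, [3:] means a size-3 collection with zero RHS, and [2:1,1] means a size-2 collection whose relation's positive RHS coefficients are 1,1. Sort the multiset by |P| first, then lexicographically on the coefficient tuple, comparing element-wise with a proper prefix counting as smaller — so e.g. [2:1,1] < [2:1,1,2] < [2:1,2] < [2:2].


Minimal non-faces — 14 found among 8 rays, 12 max cones:

  • {1,4}:  v_{1} + v_{4} = 0  ⟹  sig = [2:]
  • {1,5}:  v_{1} + v_{5} = v_{2}  ⟹  sig = [2:1]
  • {1,7}:  v_{1} + v_{7} = v_{8}  ⟹  sig = [2:1]
  • {2,4}:  v_{2} + v_{4} = v_{5}  ⟹  sig = [2:1]
  • {4,8}:  v_{4} + v_{8} = v_{7}  ⟹  sig = [2:1]
  • {7,8}:  v_{7} + v_{8} = v_{3}  ⟹  sig = [2:1]
  • {2,7}:  v_{2} + v_{7} = v_{5} + v_{8}  ⟹  sig = [2:1,1]
  • {2,3}:  v_{2} + v_{3} = v_{5} + 2·v_{8}  ⟹  sig = [2:1,2]
  • {1,3}:  v_{1} + v_{3} = 2·v_{8}  ⟹  sig = [2:2]
  • {3,4}:  v_{3} + v_{4} = 2·v_{7}  ⟹  sig = [2:2]
  • {5,6,7}:  v_{5} + v_{6} + v_{7} = 0  ⟹  sig = [3:]
  • {3,5,6}:  v_{3} + v_{5} + v_{6} = v_{8}  ⟹  sig = [3:1]
  • {5,6,8}:  v_{5} + v_{6} + v_{8} = v_{1}  ⟹  sig = [3:1]
  • {2,6,8}:  v_{2} + v_{6} + v_{8} = 2·v_{1}  ⟹  sig = [3:2]

Signatures (|P|; sorted positive RHS coefficients), sorted:
    |P|=2: 10 collections, coeffs (), (1), (1), (1), (1), (1), (1,1), (1,2), (2), (2)
    |P|=3: 4 collections, coeffs (), (1), (1), (2)


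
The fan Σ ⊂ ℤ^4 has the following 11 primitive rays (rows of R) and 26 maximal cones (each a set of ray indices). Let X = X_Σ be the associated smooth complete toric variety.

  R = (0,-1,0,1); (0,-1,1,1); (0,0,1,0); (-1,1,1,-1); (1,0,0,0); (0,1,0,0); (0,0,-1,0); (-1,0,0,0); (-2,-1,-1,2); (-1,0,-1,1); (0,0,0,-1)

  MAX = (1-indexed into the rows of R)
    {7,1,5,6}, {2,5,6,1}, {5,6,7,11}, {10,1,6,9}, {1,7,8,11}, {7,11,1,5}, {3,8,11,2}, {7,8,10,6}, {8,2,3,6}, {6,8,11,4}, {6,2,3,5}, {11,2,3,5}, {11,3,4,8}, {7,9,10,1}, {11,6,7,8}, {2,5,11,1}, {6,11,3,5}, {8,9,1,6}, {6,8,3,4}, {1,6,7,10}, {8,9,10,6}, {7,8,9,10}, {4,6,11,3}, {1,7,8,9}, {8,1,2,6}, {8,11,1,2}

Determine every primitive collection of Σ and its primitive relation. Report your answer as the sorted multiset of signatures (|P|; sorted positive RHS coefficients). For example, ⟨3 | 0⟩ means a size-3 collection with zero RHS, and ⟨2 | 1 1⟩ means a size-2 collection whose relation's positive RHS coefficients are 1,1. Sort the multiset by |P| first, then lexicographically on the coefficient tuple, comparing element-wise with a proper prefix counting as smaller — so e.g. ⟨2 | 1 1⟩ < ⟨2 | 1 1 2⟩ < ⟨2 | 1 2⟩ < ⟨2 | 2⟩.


Minimal non-faces — 24 found among 11 rays, 26 max cones:

  • {3,7}:  v_{3} + v_{7} = 0 — sig = ⟨2 | 0⟩
  • {5,8}:  v_{5} + v_{8} = 0 — sig = ⟨2 | 0⟩
  • {1,3}:  v_{1} + v_{3} = v_{2} — sig = ⟨2 | 1⟩
  • {2,7}:  v_{2} + v_{7} = v_{1} — sig = ⟨2 | 1⟩
  • {1,4}:  v_{1} + v_{4} = v_{3} + v_{8} — sig = ⟨2 | 1 1⟩
  • {5,9}:  v_{5} + v_{9} = v_{1} + v_{10} — sig = ⟨2 | 1 1⟩
  • {10,11}:  v_{10} + v_{11} = v_{7} + v_{8} — sig = ⟨2 | 1 1⟩
  • {3,10}:  v_{3} + v_{10} = v_{1} + v_{6} + v_{8} — sig = ⟨2 | 1 1 1⟩
  • {4,5}:  v_{4} + v_{5} = v_{3} + v_{6} + v_{11} — sig = ⟨2 | 1 1 1⟩
  • {4,7}:  v_{4} + v_{7} = v_{6} + v_{8} + v_{11} — sig = ⟨2 | 1 1 1⟩
  • {5,10}:  v_{5} + v_{10} = v_{1} + v_{6} + v_{7} — sig = ⟨2 | 1 1 1⟩
  • {2,10}:  v_{2} + v_{10} = 2·v_{1} + v_{6} + v_{8} — sig = ⟨2 | 1 1 2⟩
  • {9,11}:  v_{9} + v_{11} = v_{1} + v_{7} + 2·v_{8} — sig = ⟨2 | 1 1 2⟩
  • {4,9}:  v_{4} + v_{9} = v_{1} + v_{6} + 3·v_{8} — sig = ⟨2 | 1 1 3⟩
  • {2,4}:  v_{2} + v_{4} = 2·v_{3} + v_{8} — sig = ⟨2 | 1 2⟩
  • {4,10}:  v_{4} + v_{10} = v_{6} + 2·v_{8} — sig = ⟨2 | 1 2⟩
  • {3,9}:  v_{3} + v_{9} = 2·v_{1} + v_{6} + 2·v_{8} — sig = ⟨2 | 1 2 2⟩
  • {2,9}:  v_{2} + v_{9} = 3·v_{1} + v_{6} + 2·v_{8} — sig = ⟨2 | 1 2 3⟩
  • {1,6,11}:  v_{1} + v_{6} + v_{11} = 0 — sig = ⟨3 | 0⟩
  • {1,8,10}:  v_{1} + v_{8} + v_{10} = v_{9} — sig = ⟨3 | 1⟩
  • {2,6,11}:  v_{2} + v_{6} + v_{11} = v_{3} — sig = ⟨3 | 1⟩
  • {6,7,9}:  v_{6} + v_{7} + v_{9} = 2·v_{10} — sig = ⟨3 | 2⟩
  • {1,6,7,8}:  v_{1} + v_{6} + v_{7} + v_{8} = v_{10} — sig = ⟨4 | 1⟩
  • {3,6,8,11}:  v_{3} + v_{6} + v_{8} + v_{11} = v_{4} — sig = ⟨4 | 1⟩

Hence PRS(X_Σ) =
    ⟨2 | 0⟩
    ⟨2 | 0⟩
    ⟨2 | 1⟩
    ⟨2 | 1⟩
    ⟨2 | 1 1⟩
    ⟨2 | 1 1⟩
    ⟨2 | 1 1⟩
    ⟨2 | 1 1 1⟩
    ⟨2 | 1 1 1⟩
    ⟨2 | 1 1 1⟩
    ⟨2 | 1 1 1⟩
    ⟨2 | 1 1 2⟩
    ⟨2 | 1 1 2⟩
    ⟨2 | 1 1 3⟩
    ⟨2 | 1 2⟩
    ⟨2 | 1 2⟩
    ⟨2 | 1 2 2⟩
    ⟨2 | 1 2 3⟩
    ⟨3 | 0⟩
    ⟨3 | 1⟩
    ⟨3 | 1⟩
    ⟨3 | 2⟩
    ⟨4 | 1⟩
    ⟨4 | 1⟩


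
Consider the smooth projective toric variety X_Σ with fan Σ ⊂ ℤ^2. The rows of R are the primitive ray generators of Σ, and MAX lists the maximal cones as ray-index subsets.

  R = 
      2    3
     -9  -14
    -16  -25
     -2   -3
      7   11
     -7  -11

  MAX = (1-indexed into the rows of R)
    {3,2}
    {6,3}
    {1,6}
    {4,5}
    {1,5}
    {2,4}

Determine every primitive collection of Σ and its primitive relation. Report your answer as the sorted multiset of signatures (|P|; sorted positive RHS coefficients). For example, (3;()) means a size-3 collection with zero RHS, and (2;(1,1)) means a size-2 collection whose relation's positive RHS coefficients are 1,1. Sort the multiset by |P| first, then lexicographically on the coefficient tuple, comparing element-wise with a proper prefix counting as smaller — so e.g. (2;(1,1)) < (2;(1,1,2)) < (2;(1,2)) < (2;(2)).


|primitive collections| = 9. Relations:

  {1,4}:  v_{1} + v_{4} = 0  →  sig = (2;())
  {5,6}:  v_{5} + v_{6} = 0  →  sig = (2;())
  {1,2}:  v_{1} + v_{2} = v_{6}  →  sig = (2;(1))
  {2,5}:  v_{2} + v_{5} = v_{4}  →  sig = (2;(1))
  {2,6}:  v_{2} + v_{6} = v_{3}  →  sig = (2;(1))
  {3,5}:  v_{3} + v_{5} = v_{2}  →  sig = (2;(1))
  {4,6}:  v_{4} + v_{6} = v_{2}  →  sig = (2;(1))
  {1,3}:  v_{1} + v_{3} = 2·v_{6}  →  sig = (2;(2))
  {3,4}:  v_{3} + v_{4} = 2·v_{2}  →  sig = (2;(2))

Sorted signature multiset PRS(X):
[(2;()), (2;()), (2;(1)), (2;(1)), (2;(1)), (2;(1)), (2;(1)), (2;(2)), (2;(2))]


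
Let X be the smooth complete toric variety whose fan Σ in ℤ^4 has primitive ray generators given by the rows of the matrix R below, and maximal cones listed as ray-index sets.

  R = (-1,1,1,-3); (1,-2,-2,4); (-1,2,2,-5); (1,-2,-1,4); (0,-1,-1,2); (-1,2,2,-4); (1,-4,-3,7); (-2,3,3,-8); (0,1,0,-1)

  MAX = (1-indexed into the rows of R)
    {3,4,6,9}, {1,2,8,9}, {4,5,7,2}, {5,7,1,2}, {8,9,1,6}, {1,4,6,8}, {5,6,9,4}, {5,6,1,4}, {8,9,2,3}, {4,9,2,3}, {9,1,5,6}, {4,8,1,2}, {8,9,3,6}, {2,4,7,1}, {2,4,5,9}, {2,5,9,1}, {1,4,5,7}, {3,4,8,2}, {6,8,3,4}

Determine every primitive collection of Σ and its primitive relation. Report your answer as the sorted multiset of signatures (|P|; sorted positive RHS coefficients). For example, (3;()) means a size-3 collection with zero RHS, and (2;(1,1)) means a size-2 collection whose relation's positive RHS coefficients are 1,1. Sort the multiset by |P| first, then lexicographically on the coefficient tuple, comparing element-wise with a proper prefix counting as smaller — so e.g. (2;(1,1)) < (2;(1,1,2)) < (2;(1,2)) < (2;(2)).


11 collections generate NE(X_Σ); each relation:

  P = {2,6}:  v_{2} + v_{6} = 0 — sig = (2;())
  P = {1,3}:  v_{1} + v_{3} = v_{8} — sig = (2;(1))
  P = {3,5}:  v_{3} + v_{5} = v_{1} — sig = (2;(1))
  P = {7,9}:  v_{7} + v_{9} = v_{2} + v_{5} — sig = (2;(1,1))
  P = {6,7}:  v_{6} + v_{7} = v_{1} + v_{4} + v_{5} — sig = (2;(1,1,1))
  P = {3,7}:  v_{3} + v_{7} = 2·v_{1} + v_{2} + v_{4} — sig = (2;(1,1,2))
  P = {7,8}:  v_{7} + v_{8} = 3·v_{1} + v_{2} + v_{4} — sig = (2;(1,1,3))
  P = {5,8}:  v_{5} + v_{8} = 2·v_{1} — sig = (2;(2))
  P = {1,4,9}:  v_{1} + v_{4} + v_{9} = 0 — sig = (3;())
  P = {4,8,9}:  v_{4} + v_{8} + v_{9} = v_{3} — sig = (3;(1))
  P = {1,2,4,5}:  v_{1} + v_{2} + v_{4} + v_{5} = v_{7} — sig = (4;(1))

Hence PRS(X_Σ) =
    |P|=2: 8 collections, coeffs (), (1), (1), (1,1), (1,1,1), (1,1,2), (1,1,3), (2)
    |P|=3: 2 collections, coeffs (), (1)
    |P|=4: 1 collection, coeffs (1)


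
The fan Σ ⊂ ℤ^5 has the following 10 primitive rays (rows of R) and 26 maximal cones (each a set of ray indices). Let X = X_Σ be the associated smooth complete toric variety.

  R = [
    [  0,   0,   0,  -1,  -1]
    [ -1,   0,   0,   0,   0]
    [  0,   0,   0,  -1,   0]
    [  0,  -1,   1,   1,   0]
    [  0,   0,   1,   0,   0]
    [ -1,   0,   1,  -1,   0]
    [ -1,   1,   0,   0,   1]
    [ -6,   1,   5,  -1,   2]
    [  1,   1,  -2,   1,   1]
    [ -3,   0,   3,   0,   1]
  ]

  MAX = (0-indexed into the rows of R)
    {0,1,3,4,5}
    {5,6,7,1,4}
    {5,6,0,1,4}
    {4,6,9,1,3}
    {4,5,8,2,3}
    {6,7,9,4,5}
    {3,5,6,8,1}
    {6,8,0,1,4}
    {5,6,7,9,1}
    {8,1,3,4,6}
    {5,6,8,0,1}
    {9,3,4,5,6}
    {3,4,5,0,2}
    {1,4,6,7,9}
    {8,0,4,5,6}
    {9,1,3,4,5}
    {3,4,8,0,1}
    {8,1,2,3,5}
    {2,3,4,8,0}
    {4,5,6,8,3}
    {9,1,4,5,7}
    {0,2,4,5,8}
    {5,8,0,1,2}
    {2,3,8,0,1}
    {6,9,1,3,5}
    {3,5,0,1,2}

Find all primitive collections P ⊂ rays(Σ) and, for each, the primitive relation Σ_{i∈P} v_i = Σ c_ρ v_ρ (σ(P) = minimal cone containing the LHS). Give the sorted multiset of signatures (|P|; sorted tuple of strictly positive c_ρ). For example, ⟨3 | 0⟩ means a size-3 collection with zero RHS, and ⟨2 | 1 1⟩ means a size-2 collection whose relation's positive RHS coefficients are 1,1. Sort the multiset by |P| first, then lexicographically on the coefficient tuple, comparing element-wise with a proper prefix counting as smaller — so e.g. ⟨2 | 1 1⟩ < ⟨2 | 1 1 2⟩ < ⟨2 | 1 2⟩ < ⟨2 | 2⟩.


Primitive collections (14):

  • {2,7}:  v_{2} + v_{7} = 2·v_{5} + v_{6} + v_{9} ; sig = ⟨2 | 1 1 2⟩
  • {2,9}:  v_{2} + v_{9} = v_{3} + 2·v_{5} + v_{6} ; sig = ⟨2 | 1 1 2⟩
  • {2,6}:  v_{2} + v_{6} = 2·v_{5} + v_{8} ; sig = ⟨2 | 1 2⟩
  • {7,8}:  v_{7} + v_{8} = 2·v_{6} + v_{9} ; sig = ⟨2 | 1 2⟩
  • {8,9}:  v_{8} + v_{9} = v_{3} + 2·v_{6} ; sig = ⟨2 | 1 2⟩
  • {0,9}:  v_{0} + v_{9} = 2·v_{1} + 2·v_{4} + v_{5} ; sig = ⟨2 | 1 2 2⟩
  • {0,7}:  v_{0} + v_{7} = 3·v_{1} + 3·v_{4} + 2·v_{5} + v_{6} ; sig = ⟨2 | 1 2 3 3⟩
  • {3,7}:  v_{3} + v_{7} = 2·v_{9} ; sig = ⟨2 | 2⟩
  • {1,2,4}:  v_{1} + v_{2} + v_{4} = v_{5} ; sig = ⟨3 | 1⟩
  • {0,3,6}:  v_{0} + v_{3} + v_{6} = v_{1} + v_{4} ; sig = ⟨3 | 1 1⟩
  • {0,3,5,8}:  v_{0} + v_{3} + v_{5} + v_{8} = 0 ; sig = ⟨4 | 0⟩
  • {1,4,5,8}:  v_{1} + v_{4} + v_{5} + v_{8} = v_{6} ; sig = ⟨4 | 1⟩
  • {1,3,4,5,6}:  v_{1} + v_{3} + v_{4} + v_{5} + v_{6} = v_{9} ; sig = ⟨5 | 1⟩
  • {1,4,5,6,9}:  v_{1} + v_{4} + v_{5} + v_{6} + v_{9} = v_{7} ; sig = ⟨5 | 1⟩

Signatures (|P|; sorted positive RHS coefficients), sorted:
{ ⟨2 | 1 1 2⟩ ×2,  ⟨2 | 1 2⟩ ×3,  ⟨2 | 1 2 2⟩,  ⟨2 | 1 2 3 3⟩,  ⟨2 | 2⟩,  ⟨3 | 1⟩,  ⟨3 | 1 1⟩,  ⟨4 | 0⟩,  ⟨4 | 1⟩,  ⟨5 | 1⟩ ×2 }


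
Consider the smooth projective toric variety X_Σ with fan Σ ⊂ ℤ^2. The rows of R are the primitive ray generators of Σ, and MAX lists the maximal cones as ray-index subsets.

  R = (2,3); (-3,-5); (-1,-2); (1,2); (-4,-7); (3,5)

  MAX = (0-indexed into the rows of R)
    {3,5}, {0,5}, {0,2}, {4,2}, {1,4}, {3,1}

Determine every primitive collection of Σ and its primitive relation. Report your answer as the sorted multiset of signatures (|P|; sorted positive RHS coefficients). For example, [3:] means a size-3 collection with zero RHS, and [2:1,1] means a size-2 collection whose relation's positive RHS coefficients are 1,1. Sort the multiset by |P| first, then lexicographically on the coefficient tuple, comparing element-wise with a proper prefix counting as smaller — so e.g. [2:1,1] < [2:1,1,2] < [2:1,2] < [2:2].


Primitive collections (9):

  • {1,5}:  v_{1} + v_{5} = 0 ; sig = [2:]
  • {2,3}:  v_{2} + v_{3} = 0 ; sig = [2:]
  • {0,1}:  v_{0} + v_{1} = v_{2} ; sig = [2:1]
  • {0,3}:  v_{0} + v_{3} = v_{5} ; sig = [2:1]
  • {1,2}:  v_{1} + v_{2} = v_{4} ; sig = [2:1]
  • {2,5}:  v_{2} + v_{5} = v_{0} ; sig = [2:1]
  • {3,4}:  v_{3} + v_{4} = v_{1} ; sig = [2:1]
  • {4,5}:  v_{4} + v_{5} = v_{2} ; sig = [2:1]
  • {0,4}:  v_{0} + v_{4} = 2·v_{2} ; sig = [2:2]

Signatures (|P|; sorted positive RHS coefficients), sorted:
    [2:]
    [2:]
    [2:1]
    [2:1]
    [2:1]
    [2:1]
    [2:1]
    [2:1]
    [2:2]


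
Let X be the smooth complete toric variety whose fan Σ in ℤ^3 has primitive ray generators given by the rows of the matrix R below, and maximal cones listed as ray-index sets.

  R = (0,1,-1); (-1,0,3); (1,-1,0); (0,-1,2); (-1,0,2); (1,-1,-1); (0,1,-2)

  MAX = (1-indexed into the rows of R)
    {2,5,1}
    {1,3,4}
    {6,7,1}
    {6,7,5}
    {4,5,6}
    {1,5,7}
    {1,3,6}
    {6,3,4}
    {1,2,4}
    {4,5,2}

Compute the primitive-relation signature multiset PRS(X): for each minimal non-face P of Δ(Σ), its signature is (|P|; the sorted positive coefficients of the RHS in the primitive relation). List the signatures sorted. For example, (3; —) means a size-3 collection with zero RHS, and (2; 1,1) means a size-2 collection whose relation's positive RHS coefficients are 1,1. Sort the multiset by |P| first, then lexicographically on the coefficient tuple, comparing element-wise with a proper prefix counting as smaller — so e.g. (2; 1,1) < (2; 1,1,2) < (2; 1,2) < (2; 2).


Δ(Σ) — 7 vertices, 9 min non-faces:

  {4,7}:  v_{4} + v_{7} = 0  so sig = (2; —)
  {2,6}:  v_{2} + v_{6} = v_{4}  so sig = (2; 1)
  {3,5}:  v_{3} + v_{5} = v_{4}  so sig = (2; 1)
  {2,7}:  v_{2} + v_{7} = v_{1} + v_{5}  so sig = (2; 1,1)
  {3,7}:  v_{3} + v_{7} = v_{1} + v_{6}  so sig = (2; 1,1)
  {2,3}:  v_{2} + v_{3} = v_{1} + 2·v_{4}  so sig = (2; 1,2)
  {1,5,6}:  v_{1} + v_{5} + v_{6} = 0  so sig = (3; —)
  {1,4,5}:  v_{1} + v_{4} + v_{5} = v_{2}  so sig = (3; 1)
  {1,4,6}:  v_{1} + v_{4} + v_{6} = v_{3}  so sig = (3; 1)

Hence PRS(X_Σ) =
    |P|=2: 6 collections, coeffs (), (1), (1), (1,1), (1,1), (1,2)
    |P|=3: 3 collections, coeffs (), (1), (1)


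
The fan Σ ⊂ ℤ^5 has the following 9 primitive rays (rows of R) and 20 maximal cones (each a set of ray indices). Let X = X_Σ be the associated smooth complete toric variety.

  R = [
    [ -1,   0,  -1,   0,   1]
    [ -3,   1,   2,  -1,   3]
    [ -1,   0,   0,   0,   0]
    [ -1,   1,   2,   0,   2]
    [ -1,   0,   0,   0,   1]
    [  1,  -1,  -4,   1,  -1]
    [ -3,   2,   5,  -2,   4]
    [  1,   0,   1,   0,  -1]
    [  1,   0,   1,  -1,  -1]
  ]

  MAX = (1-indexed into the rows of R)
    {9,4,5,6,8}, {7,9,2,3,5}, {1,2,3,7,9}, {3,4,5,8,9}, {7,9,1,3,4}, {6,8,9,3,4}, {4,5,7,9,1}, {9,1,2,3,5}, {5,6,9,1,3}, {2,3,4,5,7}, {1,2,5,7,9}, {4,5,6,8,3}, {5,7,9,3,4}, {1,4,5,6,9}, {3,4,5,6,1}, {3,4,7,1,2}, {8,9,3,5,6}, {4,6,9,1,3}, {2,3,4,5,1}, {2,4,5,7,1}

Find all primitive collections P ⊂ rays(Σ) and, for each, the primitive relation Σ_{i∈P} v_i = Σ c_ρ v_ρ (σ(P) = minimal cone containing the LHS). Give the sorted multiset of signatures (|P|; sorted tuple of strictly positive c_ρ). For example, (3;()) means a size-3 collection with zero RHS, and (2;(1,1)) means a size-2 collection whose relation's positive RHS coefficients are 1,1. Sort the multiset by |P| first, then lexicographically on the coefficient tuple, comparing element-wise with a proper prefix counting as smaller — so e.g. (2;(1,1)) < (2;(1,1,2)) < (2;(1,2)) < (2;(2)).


|primitive collections| = 9. Relations:

  {1,8}:  v_{1} + v_{8} = 0 ; sig = (2;())
  {2,8}:  v_{2} + v_{8} = v_{3} + v_{4} + v_{5} + v_{9} ; sig = (2;(1,1,1,1))
  {6,7}:  v_{6} + v_{7} = 2·v_{1} + v_{4} + v_{9} ; sig = (2;(1,1,2))
  {7,8}:  v_{7} + v_{8} = v_{3} + 2·v_{4} + v_{5} + 2·v_{9} ; sig = (2;(1,1,2,2))
  {2,6}:  v_{2} + v_{6} = 2·v_{1} ; sig = (2;(2))
  {2,4,9}:  v_{2} + v_{4} + v_{9} = v_{7} ; sig = (3;(1))
  {1,3,5,7}:  v_{1} + v_{3} + v_{5} + v_{7} = 2·v_{2} ; sig = (4;(2))
  {1,3,4,5,9}:  v_{1} + v_{3} + v_{4} + v_{5} + v_{9} = v_{2} ; sig = (5;(1))
  {3,4,5,6,9}:  v_{3} + v_{4} + v_{5} + v_{6} + v_{9} = v_{1} ; sig = (5;(1))

Signatures (|P|; sorted positive RHS coefficients), sorted:
    (2;())
    (2;(1,1,1,1))
    (2;(1,1,2))
    (2;(1,1,2,2))
    (2;(2))
    (3;(1))
    (4;(2))
    (5;(1))
    (5;(1))


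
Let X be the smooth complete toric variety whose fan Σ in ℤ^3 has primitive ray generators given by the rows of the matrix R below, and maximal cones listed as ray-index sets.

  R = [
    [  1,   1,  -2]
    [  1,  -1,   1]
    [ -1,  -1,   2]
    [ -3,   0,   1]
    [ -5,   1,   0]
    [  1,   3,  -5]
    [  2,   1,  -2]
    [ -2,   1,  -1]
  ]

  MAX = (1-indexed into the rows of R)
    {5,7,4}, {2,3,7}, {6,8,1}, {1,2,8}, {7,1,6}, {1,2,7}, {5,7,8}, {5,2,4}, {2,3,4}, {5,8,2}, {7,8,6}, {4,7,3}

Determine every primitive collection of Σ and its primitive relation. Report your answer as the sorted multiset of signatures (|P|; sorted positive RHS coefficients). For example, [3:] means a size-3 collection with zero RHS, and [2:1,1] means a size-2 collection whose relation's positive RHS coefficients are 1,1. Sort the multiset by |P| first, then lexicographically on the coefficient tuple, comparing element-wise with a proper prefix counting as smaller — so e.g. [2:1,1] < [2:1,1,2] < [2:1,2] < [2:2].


14 collections generate NE(X_Σ); each relation:

  {1,3}:  v_{1} + v_{3} = 0 ; sig = [2:]
  {1,4}:  v_{1} + v_{4} = v_{8} ; sig = [2:1]
  {3,8}:  v_{3} + v_{8} = v_{4} ; sig = [2:1]
  {4,8}:  v_{4} + v_{8} = v_{5} ; sig = [2:1]
  {3,6}:  v_{3} + v_{6} = v_{7} + v_{8} ; sig = [2:1,1]
  {4,6}:  v_{4} + v_{6} = v_{7} + 2·v_{8} ; sig = [2:1,2]
  {5,6}:  v_{5} + v_{6} = v_{7} + 3·v_{8} ; sig = [2:1,3]
  {1,5}:  v_{1} + v_{5} = 2·v_{8} ; sig = [2:2]
  {2,6}:  v_{2} + v_{6} = 2·v_{1} ; sig = [2:2]
  {3,5}:  v_{3} + v_{5} = 2·v_{4} ; sig = [2:2]
  {2,4,7}:  v_{2} + v_{4} + v_{7} = 0 ; sig = [3:]
  {1,7,8}:  v_{1} + v_{7} + v_{8} = v_{6} ; sig = [3:1]
  {2,5,7}:  v_{2} + v_{5} + v_{7} = v_{8} ; sig = [3:1]
  {2,7,8}:  v_{2} + v_{7} + v_{8} = v_{1} ; sig = [3:1]

Sorted signature multiset PRS(X):
    [2:]
    [2:1]
    [2:1]
    [2:1]
    [2:1,1]
    [2:1,2]
    [2:1,3]
    [2:2]
    [2:2]
    [2:2]
    [3:]
    [3:1]
    [3:1]
    [3:1]


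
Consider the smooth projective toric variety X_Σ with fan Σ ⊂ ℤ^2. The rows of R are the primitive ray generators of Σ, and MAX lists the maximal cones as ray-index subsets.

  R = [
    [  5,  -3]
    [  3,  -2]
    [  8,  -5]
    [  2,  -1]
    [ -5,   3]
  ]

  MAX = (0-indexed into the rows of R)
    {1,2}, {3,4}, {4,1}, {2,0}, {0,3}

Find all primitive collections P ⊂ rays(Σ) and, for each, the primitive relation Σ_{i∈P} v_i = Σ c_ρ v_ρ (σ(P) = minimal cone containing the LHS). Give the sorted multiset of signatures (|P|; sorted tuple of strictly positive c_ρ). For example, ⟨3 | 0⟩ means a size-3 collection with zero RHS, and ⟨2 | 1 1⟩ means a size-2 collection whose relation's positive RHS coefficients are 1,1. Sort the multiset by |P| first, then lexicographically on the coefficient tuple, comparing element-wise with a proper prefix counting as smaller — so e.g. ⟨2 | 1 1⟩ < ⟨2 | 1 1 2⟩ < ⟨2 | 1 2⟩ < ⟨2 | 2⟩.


Primitive collections (5):

  P = {0,4}:  v_{0} + v_{4} = 0  →  sig = ⟨2 | 0⟩
  P = {0,1}:  v_{0} + v_{1} = v_{2}  →  sig = ⟨2 | 1⟩
  P = {1,3}:  v_{1} + v_{3} = v_{0}  →  sig = ⟨2 | 1⟩
  P = {2,4}:  v_{2} + v_{4} = v_{1}  →  sig = ⟨2 | 1⟩
  P = {2,3}:  v_{2} + v_{3} = 2·v_{0}  →  sig = ⟨2 | 2⟩

Hence PRS(X_Σ) =
    ⟨2 | 0⟩
    ⟨2 | 1⟩
    ⟨2 | 1⟩
    ⟨2 | 1⟩
    ⟨2 | 2⟩


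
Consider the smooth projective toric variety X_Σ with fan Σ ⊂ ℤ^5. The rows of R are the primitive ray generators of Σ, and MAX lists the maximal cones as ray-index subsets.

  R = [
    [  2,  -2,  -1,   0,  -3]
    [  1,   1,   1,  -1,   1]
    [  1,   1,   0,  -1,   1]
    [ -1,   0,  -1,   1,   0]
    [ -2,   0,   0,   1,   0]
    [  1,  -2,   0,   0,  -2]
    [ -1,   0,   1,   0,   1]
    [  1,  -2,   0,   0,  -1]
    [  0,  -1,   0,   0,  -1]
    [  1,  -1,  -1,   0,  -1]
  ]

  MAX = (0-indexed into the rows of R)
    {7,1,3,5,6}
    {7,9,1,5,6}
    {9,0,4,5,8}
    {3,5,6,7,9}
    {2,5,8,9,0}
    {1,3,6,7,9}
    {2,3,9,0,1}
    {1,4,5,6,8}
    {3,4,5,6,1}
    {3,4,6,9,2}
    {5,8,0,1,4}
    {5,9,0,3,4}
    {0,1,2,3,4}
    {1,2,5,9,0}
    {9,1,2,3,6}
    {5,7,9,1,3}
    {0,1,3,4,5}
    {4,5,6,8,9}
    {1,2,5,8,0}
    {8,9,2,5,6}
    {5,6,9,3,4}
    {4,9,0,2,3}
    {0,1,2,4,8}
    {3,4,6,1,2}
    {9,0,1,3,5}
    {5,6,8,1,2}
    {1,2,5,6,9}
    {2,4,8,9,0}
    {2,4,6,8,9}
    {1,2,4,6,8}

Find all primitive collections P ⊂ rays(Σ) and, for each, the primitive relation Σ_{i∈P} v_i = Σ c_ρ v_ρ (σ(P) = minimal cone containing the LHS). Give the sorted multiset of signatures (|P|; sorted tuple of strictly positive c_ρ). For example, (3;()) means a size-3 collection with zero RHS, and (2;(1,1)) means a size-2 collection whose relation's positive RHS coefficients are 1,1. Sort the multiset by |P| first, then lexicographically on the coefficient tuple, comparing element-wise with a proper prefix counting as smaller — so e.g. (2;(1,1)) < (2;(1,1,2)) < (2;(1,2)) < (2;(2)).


Primitive collections (11):

  P = {0,6}:  v_{0} + v_{6} = v_{5}  →  sig = (2;(1))
  P = {3,8}:  v_{3} + v_{8} = v_{4} + v_{9}  →  sig = (2;(1,1))
  P = {4,7}:  v_{4} + v_{7} = v_{3} + v_{5} + v_{6}  →  sig = (2;(1,1,1))
  P = {7,8}:  v_{7} + v_{8} = v_{5} + v_{6} + v_{9}  →  sig = (2;(1,1,1))
  P = {0,7}:  v_{0} + v_{7} = v_{1} + v_{3} + 2·v_{5} + v_{9}  →  sig = (2;(1,1,1,2))
  P = {2,7}:  v_{2} + v_{7} = v_{1} + v_{6} + 2·v_{9}  →  sig = (2;(1,1,2))
  P = {1,4,9}:  v_{1} + v_{4} + v_{9} = 0  →  sig = (3;())
  P = {2,3,5}:  v_{2} + v_{3} + v_{5} = v_{9}  →  sig = (3;(1))
  P = {2,4,5}:  v_{2} + v_{4} + v_{5} = v_{8}  →  sig = (3;(1))
  P = {1,8,9}:  v_{1} + v_{8} + v_{9} = v_{2} + v_{5}  →  sig = (3;(1,1))
  P = {1,3,5,6,9}:  v_{1} + v_{3} + v_{5} + v_{6} + v_{9} = v_{7}  →  sig = (5;(1))

Signatures (|P|; sorted positive RHS coefficients), sorted:
    |P|=2: 6 collections, coeffs (1), (1,1), (1,1,1), (1,1,1), (1,1,1,2), (1,1,2)
    |P|=3: 4 collections, coeffs (), (1), (1), (1,1)
    |P|=5: 1 collection, coeffs (1)


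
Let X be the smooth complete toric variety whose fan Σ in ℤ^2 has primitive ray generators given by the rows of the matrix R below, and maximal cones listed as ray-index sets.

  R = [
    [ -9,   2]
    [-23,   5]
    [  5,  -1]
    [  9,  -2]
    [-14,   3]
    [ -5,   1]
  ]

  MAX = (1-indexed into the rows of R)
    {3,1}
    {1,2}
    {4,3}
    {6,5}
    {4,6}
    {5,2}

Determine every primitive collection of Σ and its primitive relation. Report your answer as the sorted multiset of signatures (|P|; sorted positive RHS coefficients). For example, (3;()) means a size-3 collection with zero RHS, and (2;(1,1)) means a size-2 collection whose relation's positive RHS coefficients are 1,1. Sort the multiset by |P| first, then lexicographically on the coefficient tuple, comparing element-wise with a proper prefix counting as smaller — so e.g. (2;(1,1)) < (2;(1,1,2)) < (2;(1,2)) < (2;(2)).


Minimal non-faces — 9 found among 6 rays, 6 max cones:

  • {1,4}:  v_{1} + v_{4} = 0  so sig = (2;())
  • {3,6}:  v_{3} + v_{6} = 0  so sig = (2;())
  • {1,5}:  v_{1} + v_{5} = v_{2}  so sig = (2;(1))
  • {1,6}:  v_{1} + v_{6} = v_{5}  so sig = (2;(1))
  • {2,4}:  v_{2} + v_{4} = v_{5}  so sig = (2;(1))
  • {3,5}:  v_{3} + v_{5} = v_{1}  so sig = (2;(1))
  • {4,5}:  v_{4} + v_{5} = v_{6}  so sig = (2;(1))
  • {2,3}:  v_{2} + v_{3} = 2·v_{1}  so sig = (2;(2))
  • {2,6}:  v_{2} + v_{6} = 2·v_{5}  so sig = (2;(2))

Signatures (|P|; sorted positive RHS coefficients), sorted:
[(2;()), (2;()), (2;(1)), (2;(1)), (2;(1)), (2;(1)), (2;(1)), (2;(2)), (2;(2))]


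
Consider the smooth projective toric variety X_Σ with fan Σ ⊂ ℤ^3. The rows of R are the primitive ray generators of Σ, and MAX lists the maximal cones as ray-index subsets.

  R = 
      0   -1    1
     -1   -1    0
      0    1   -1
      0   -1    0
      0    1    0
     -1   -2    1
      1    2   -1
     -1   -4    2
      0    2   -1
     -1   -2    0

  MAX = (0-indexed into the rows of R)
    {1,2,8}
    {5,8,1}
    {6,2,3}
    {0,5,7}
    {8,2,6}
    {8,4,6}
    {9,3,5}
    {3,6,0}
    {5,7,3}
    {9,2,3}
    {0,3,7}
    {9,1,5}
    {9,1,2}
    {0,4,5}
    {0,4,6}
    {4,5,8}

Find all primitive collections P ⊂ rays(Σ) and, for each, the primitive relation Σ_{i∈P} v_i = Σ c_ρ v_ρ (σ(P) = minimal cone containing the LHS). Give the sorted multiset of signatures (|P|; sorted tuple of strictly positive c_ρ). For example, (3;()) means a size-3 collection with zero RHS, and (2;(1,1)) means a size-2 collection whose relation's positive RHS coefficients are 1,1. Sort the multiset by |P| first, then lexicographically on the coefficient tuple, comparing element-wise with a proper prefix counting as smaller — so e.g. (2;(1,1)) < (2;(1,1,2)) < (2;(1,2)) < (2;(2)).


Δ(Σ) — 10 vertices, 22 min non-faces:

  • {0,2}:  v_{0} + v_{2} = 0 — sig = (2;())
  • {3,4}:  v_{3} + v_{4} = 0 — sig = (2;())
  • {5,6}:  v_{5} + v_{6} = 0 — sig = (2;())
  • {0,1}:  v_{0} + v_{1} = v_{5} — sig = (2;(1))
  • {0,8}:  v_{0} + v_{8} = v_{4} — sig = (2;(1))
  • {1,3}:  v_{1} + v_{3} = v_{9} — sig = (2;(1))
  • {1,6}:  v_{1} + v_{6} = v_{2} — sig = (2;(1))
  • {2,4}:  v_{2} + v_{4} = v_{8} — sig = (2;(1))
  • {2,5}:  v_{2} + v_{5} = v_{1} — sig = (2;(1))
  • {3,8}:  v_{3} + v_{8} = v_{2} — sig = (2;(1))
  • {4,9}:  v_{4} + v_{9} = v_{1} — sig = (2;(1))
  • {7,8}:  v_{7} + v_{8} = v_{5} — sig = (2;(1))
  • {0,9}:  v_{0} + v_{9} = v_{3} + v_{5} — sig = (2;(1,1))
  • {1,4}:  v_{1} + v_{4} = v_{5} + v_{8} — sig = (2;(1,1))
  • {2,7}:  v_{2} + v_{7} = v_{3} + v_{5} — sig = (2;(1,1))
  • {4,7}:  v_{4} + v_{7} = v_{0} + v_{5} — sig = (2;(1,1))
  • {6,7}:  v_{6} + v_{7} = v_{0} + v_{3} — sig = (2;(1,1))
  • {6,9}:  v_{6} + v_{9} = v_{2} + v_{3} — sig = (2;(1,1))
  • {8,9}:  v_{8} + v_{9} = v_{1} + v_{2} — sig = (2;(1,1))
  • {1,7}:  v_{1} + v_{7} = v_{3} + 2·v_{5} — sig = (2;(1,2))
  • {7,9}:  v_{7} + v_{9} = 2·v_{3} + 2·v_{5} — sig = (2;(2,2))
  • {0,3,5}:  v_{0} + v_{3} + v_{5} = v_{7} — sig = (3;(1))

so the primitive-relation signature multiset is
    (2;())
    (2;())
    (2;())
    (2;(1))
    (2;(1))
    (2;(1))
    (2;(1))
    (2;(1))
    (2;(1))
    (2;(1))
    (2;(1))
    (2;(1))
    (2;(1,1))
    (2;(1,1))
    (2;(1,1))
    (2;(1,1))
    (2;(1,1))
    (2;(1,1))
    (2;(1,1))
    (2;(1,2))
    (2;(2,2))
    (3;(1))
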